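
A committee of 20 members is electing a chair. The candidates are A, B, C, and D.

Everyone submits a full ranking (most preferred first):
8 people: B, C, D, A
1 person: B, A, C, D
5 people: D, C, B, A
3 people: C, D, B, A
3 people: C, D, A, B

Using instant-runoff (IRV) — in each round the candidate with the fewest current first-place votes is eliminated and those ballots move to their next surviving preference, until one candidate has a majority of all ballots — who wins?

C

Round 1: A 0, B 9, C 6, D 5. A eliminated.
Round 2: B 9, C 6, D 5. D eliminated.
Round 3: B 9, C 11. C has a majority (≥11).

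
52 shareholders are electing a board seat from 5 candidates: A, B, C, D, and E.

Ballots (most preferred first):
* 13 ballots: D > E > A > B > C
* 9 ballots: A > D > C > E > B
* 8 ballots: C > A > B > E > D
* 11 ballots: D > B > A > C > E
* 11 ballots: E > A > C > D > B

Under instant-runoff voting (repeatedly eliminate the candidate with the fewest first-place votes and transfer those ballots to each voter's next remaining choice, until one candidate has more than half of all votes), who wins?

Round 1: A 9, B 0, C 8, D 24, E 11. B eliminated.
Round 2: A 9, C 8, D 24, E 11. C eliminated.
Round 3: A 17, D 24, E 11. E eliminated.
Round 4: A 28, D 24. A has a majority (≥27).

A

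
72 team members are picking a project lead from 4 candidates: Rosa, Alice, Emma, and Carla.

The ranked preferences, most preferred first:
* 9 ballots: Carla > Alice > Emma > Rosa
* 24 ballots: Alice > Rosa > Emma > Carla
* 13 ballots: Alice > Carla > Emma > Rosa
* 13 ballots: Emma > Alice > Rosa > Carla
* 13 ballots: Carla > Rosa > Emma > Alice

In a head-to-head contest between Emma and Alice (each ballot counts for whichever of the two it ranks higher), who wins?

Emma is ranked above Alice on 26 ballots; Alice above Emma on 46.

Alice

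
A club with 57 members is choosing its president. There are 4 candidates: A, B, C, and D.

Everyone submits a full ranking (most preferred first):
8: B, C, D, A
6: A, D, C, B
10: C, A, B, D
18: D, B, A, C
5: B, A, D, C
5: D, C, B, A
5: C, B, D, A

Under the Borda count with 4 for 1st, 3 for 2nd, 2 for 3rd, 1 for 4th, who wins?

B

A: 8×1 + 6×4 + 10×3 + 18×2 + 5×3 + 5×1 + 5×1 = 123
B: 8×4 + 6×1 + 10×2 + 18×3 + 5×4 + 5×2 + 5×3 = 157
C: 8×3 + 6×2 + 10×4 + 18×1 + 5×1 + 5×3 + 5×4 = 134
D: 8×2 + 6×3 + 10×1 + 18×4 + 5×2 + 5×4 + 5×2 = 156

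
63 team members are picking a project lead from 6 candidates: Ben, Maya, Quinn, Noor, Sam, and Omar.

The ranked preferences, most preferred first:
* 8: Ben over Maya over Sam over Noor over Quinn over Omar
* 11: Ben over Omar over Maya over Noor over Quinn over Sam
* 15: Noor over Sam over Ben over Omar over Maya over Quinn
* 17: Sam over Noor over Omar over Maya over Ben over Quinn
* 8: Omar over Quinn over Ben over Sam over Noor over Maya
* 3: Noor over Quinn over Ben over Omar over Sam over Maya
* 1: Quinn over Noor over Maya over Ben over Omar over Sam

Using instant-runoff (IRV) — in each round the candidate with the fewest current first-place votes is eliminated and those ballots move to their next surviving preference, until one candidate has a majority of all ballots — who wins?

Round 1: Ben 19, Maya 0, Quinn 1, Noor 18, Sam 17, Omar 8. Maya eliminated.
Round 2: Ben 19, Quinn 1, Noor 18, Sam 17, Omar 8. Quinn eliminated.
Round 3: Ben 19, Noor 19, Sam 17, Omar 8. Omar eliminated.
Round 4: Ben 27, Noor 19, Sam 17. Sam eliminated.
Round 5: Ben 27, Noor 36. Noor has a majority (≥32).

Noor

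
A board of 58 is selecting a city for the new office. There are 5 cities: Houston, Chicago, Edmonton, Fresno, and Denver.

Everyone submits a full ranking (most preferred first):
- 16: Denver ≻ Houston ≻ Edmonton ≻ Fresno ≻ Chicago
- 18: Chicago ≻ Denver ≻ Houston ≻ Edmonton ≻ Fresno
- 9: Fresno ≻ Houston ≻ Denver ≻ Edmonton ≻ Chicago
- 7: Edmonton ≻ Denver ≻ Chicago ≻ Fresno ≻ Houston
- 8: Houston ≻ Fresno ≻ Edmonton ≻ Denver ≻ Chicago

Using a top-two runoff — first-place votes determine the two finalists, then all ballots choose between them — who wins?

Denver

Round 1 first-place votes: Houston 8, Chicago 18, Edmonton 7, Fresno 9, Denver 16. Chicago and Denver advance.
Runoff: Chicago is ranked above Denver on 18 ballots, Denver above Chicago on 40.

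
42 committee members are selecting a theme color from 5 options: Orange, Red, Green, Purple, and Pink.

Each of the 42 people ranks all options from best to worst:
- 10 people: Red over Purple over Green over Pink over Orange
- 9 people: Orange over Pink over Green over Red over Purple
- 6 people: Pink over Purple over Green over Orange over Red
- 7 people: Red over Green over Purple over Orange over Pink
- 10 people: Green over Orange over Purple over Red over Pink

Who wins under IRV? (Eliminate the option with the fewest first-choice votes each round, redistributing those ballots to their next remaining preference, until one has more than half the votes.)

Green

Round 1: Orange 9, Red 17, Green 10, Purple 0, Pink 6. Purple eliminated.
Round 2: Orange 9, Red 17, Green 10, Pink 6. Pink eliminated.
Round 3: Orange 9, Red 17, Green 16. Orange eliminated.
Round 4: Red 17, Green 25. Green has a majority (≥22).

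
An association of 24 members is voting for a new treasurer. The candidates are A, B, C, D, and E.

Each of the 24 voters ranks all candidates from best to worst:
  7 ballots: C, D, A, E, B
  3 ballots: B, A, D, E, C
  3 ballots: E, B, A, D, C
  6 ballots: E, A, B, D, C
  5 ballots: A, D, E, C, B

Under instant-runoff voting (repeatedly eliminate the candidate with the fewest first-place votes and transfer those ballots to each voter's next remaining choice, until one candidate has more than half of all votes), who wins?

Round 1: A 5, B 3, C 7, D 0, E 9. D eliminated.
Round 2: A 5, B 3, C 7, E 9. B eliminated.
Round 3: A 8, C 7, E 9. C eliminated.
Round 4: A 15, E 9. A has a majority (≥13).

A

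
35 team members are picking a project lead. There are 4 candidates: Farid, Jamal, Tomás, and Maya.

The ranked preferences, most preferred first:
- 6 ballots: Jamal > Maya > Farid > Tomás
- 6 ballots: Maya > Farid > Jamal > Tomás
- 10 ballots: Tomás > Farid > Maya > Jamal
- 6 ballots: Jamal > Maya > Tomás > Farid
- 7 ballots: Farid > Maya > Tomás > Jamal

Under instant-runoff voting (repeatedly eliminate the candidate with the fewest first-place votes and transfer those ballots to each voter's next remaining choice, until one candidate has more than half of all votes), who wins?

Round 1: Farid 7, Jamal 12, Tomás 10, Maya 6. Maya eliminated.
Round 2: Farid 13, Jamal 12, Tomás 10. Tomás eliminated.
Round 3: Farid 23, Jamal 12. Farid has a majority (≥18).

Farid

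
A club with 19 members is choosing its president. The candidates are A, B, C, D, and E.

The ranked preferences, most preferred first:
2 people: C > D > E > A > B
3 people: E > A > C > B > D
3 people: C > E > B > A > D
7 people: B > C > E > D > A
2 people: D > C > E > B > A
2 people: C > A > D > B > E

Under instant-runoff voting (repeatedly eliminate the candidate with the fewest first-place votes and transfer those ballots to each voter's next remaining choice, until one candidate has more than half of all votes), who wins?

C

Round 1: A 0, B 7, C 7, D 2, E 3. A eliminated.
Round 2: B 7, C 7, D 2, E 3. D eliminated.
Round 3: B 7, C 9, E 3. E eliminated.
Round 4: B 7, C 12. C has a majority (≥10).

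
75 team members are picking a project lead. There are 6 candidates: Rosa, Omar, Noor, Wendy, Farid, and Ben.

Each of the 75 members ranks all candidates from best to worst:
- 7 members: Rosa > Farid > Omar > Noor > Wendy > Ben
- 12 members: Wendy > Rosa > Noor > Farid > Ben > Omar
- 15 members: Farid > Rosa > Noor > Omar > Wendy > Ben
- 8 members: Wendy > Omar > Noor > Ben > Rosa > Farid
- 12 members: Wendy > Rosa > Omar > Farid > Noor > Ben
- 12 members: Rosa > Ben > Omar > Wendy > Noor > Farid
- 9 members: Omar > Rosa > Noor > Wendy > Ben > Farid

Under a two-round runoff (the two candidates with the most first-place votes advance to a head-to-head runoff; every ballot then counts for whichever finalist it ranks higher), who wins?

Rosa

Round 1 first-place votes: Rosa 19, Omar 9, Noor 0, Wendy 32, Farid 15, Ben 0. Wendy and Rosa advance.
Runoff: Wendy is ranked above Rosa on 32 ballots, Rosa above Wendy on 43.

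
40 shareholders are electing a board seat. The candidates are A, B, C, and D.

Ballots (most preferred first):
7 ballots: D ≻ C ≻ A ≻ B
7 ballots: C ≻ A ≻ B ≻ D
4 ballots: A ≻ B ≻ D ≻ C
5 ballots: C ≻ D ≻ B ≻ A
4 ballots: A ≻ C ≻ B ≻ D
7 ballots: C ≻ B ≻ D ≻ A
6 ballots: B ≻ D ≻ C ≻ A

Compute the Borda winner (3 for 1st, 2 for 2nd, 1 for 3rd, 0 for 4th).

A: 7×1 + 7×2 + 4×3 + 5×0 + 4×3 + 7×0 + 6×0 = 45
B: 7×0 + 7×1 + 4×2 + 5×1 + 4×1 + 7×2 + 6×3 = 56
C: 7×2 + 7×3 + 4×0 + 5×3 + 4×2 + 7×3 + 6×1 = 85
D: 7×3 + 7×0 + 4×1 + 5×2 + 4×0 + 7×1 + 6×2 = 54

C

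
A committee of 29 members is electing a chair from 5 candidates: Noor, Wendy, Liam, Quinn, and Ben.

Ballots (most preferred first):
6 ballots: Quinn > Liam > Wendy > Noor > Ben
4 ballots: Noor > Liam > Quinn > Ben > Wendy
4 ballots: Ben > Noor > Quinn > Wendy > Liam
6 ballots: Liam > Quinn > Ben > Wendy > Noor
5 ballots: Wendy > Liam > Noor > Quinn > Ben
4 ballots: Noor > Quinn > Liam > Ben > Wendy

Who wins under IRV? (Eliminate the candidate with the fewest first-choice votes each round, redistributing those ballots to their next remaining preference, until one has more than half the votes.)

Liam

Round 1: Noor 8, Wendy 5, Liam 6, Quinn 6, Ben 4. Ben eliminated.
Round 2: Noor 12, Wendy 5, Liam 6, Quinn 6. Wendy eliminated.
Round 3: Noor 12, Liam 11, Quinn 6. Quinn eliminated.
Round 4: Noor 12, Liam 17. Liam has a majority (≥15).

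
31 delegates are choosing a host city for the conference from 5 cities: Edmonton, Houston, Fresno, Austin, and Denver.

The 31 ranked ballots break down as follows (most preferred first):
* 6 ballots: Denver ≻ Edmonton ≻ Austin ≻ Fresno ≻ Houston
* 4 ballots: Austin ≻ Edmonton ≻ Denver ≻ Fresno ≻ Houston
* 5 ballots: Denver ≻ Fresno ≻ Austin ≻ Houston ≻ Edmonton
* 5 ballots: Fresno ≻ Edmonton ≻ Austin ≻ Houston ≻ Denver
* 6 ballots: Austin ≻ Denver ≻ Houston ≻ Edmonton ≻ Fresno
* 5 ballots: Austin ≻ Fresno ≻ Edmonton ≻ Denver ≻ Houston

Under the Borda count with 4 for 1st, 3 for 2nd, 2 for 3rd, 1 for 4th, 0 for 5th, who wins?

Austin

Edmonton: 6×3 + 4×3 + 5×0 + 5×3 + 6×1 + 5×2 = 61
Houston: 6×0 + 4×0 + 5×1 + 5×1 + 6×2 + 5×0 = 22
Fresno: 6×1 + 4×1 + 5×3 + 5×4 + 6×0 + 5×3 = 60
Austin: 6×2 + 4×4 + 5×2 + 5×2 + 6×4 + 5×4 = 92
Denver: 6×4 + 4×2 + 5×4 + 5×0 + 6×3 + 5×1 = 75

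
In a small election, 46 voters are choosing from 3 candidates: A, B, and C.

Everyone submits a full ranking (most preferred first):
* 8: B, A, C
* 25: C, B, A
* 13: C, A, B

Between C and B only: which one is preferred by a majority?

C

C is ranked above B on 38 ballots; B above C on 8.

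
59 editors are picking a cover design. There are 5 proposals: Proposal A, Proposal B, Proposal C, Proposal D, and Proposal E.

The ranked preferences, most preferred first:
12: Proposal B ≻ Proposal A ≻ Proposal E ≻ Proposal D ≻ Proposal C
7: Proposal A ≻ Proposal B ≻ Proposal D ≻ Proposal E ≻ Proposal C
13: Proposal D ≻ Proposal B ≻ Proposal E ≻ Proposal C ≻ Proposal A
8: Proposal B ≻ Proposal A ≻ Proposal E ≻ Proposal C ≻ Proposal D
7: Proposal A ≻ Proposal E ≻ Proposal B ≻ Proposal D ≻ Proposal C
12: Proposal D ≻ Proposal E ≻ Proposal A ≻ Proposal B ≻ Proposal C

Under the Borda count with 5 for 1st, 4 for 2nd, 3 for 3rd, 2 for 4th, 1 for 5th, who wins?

Proposal B

Proposal A: 12×4 + 7×5 + 13×1 + 8×4 + 7×5 + 12×3 = 199
Proposal B: 12×5 + 7×4 + 13×4 + 8×5 + 7×3 + 12×2 = 225
Proposal C: 12×1 + 7×1 + 13×2 + 8×2 + 7×1 + 12×1 = 80
Proposal D: 12×2 + 7×3 + 13×5 + 8×1 + 7×2 + 12×5 = 192
Proposal E: 12×3 + 7×2 + 13×3 + 8×3 + 7×4 + 12×4 = 189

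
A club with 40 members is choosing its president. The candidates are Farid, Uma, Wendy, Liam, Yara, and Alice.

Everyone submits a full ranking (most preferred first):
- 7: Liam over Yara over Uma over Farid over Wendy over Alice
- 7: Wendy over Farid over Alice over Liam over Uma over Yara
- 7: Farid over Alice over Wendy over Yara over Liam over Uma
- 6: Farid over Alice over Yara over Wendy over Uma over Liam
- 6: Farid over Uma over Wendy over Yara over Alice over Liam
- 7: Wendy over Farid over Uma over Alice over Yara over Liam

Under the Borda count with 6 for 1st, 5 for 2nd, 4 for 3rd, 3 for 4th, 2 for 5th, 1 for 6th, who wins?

Farid: 7×3 + 7×5 + 7×6 + 6×6 + 6×6 + 7×5 = 205
Uma: 7×4 + 7×2 + 7×1 + 6×2 + 6×5 + 7×4 = 119
Wendy: 7×2 + 7×6 + 7×4 + 6×3 + 6×4 + 7×6 = 168
Liam: 7×6 + 7×3 + 7×2 + 6×1 + 6×1 + 7×1 = 96
Yara: 7×5 + 7×1 + 7×3 + 6×4 + 6×3 + 7×2 = 119
Alice: 7×1 + 7×4 + 7×5 + 6×5 + 6×2 + 7×3 = 133

Farid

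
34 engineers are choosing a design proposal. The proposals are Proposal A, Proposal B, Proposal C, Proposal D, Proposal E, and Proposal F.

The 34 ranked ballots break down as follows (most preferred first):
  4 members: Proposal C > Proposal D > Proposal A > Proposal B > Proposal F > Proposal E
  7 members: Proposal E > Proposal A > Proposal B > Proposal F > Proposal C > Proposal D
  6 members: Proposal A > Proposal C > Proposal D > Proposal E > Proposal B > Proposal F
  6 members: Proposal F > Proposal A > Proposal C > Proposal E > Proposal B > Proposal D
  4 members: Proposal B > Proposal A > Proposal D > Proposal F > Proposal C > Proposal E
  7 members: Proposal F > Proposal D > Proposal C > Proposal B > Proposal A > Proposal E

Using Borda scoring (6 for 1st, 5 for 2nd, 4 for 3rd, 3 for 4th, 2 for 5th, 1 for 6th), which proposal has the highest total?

Proposal A

Proposal A: 4×4 + 7×5 + 6×6 + 6×5 + 4×5 + 7×2 = 151
Proposal B: 4×3 + 7×4 + 6×2 + 6×2 + 4×6 + 7×3 = 109
Proposal C: 4×6 + 7×2 + 6×5 + 6×4 + 4×2 + 7×4 = 128
Proposal D: 4×5 + 7×1 + 6×4 + 6×1 + 4×4 + 7×5 = 108
Proposal E: 4×1 + 7×6 + 6×3 + 6×3 + 4×1 + 7×1 = 93
Proposal F: 4×2 + 7×3 + 6×1 + 6×6 + 4×3 + 7×6 = 125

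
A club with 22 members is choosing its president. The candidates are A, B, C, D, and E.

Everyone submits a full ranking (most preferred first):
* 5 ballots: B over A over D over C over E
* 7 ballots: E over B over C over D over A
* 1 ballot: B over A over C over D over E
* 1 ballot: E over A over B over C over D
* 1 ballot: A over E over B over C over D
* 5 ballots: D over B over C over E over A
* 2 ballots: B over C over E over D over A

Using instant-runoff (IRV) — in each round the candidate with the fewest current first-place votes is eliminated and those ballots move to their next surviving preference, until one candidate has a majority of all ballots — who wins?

B

Round 1: A 1, B 8, C 0, D 5, E 8. C eliminated.
Round 2: A 1, B 8, D 5, E 8. A eliminated.
Round 3: B 8, D 5, E 9. D eliminated.
Round 4: B 13, E 9. B has a majority (≥12).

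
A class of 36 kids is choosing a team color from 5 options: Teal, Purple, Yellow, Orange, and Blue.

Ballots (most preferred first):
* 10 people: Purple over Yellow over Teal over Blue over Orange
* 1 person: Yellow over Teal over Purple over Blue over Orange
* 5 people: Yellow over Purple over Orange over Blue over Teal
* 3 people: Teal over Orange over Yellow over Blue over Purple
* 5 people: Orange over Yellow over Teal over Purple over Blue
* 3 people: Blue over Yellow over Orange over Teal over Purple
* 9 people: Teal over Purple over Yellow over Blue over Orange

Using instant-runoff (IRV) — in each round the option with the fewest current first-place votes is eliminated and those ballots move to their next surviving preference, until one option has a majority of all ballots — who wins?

Round 1: Teal 12, Purple 10, Yellow 6, Orange 5, Blue 3. Blue eliminated.
Round 2: Teal 12, Purple 10, Yellow 9, Orange 5. Orange eliminated.
Round 3: Teal 12, Purple 10, Yellow 14. Purple eliminated.
Round 4: Teal 12, Yellow 24. Yellow has a majority (≥19).

Yellow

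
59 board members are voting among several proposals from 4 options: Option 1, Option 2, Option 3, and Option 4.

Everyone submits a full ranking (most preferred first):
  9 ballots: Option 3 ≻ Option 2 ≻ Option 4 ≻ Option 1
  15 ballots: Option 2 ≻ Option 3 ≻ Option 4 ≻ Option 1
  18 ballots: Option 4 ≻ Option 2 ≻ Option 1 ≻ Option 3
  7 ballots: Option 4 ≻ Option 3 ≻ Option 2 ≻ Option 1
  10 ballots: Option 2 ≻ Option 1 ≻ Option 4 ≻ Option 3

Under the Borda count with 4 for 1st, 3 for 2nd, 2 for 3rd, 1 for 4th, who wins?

Option 2

Option 1: 9×1 + 15×1 + 18×2 + 7×1 + 10×3 = 97
Option 2: 9×3 + 15×4 + 18×3 + 7×2 + 10×4 = 195
Option 3: 9×4 + 15×3 + 18×1 + 7×3 + 10×1 = 130
Option 4: 9×2 + 15×2 + 18×4 + 7×4 + 10×2 = 168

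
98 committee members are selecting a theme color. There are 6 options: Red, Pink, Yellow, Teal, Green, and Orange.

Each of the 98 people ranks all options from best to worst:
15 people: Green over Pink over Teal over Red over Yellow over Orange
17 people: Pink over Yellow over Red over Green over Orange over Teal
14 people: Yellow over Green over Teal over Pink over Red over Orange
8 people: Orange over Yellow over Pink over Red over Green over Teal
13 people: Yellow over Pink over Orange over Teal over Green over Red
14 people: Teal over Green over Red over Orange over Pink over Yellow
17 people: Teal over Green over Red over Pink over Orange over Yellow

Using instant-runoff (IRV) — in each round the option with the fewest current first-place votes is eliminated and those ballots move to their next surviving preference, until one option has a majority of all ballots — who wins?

Pink

Round 1: Red 0, Pink 17, Yellow 27, Teal 31, Green 15, Orange 8. Red eliminated.
Round 2: Pink 17, Yellow 27, Teal 31, Green 15, Orange 8. Orange eliminated.
Round 3: Pink 17, Yellow 35, Teal 31, Green 15. Green eliminated.
Round 4: Pink 32, Yellow 35, Teal 31. Teal eliminated.
Round 5: Pink 63, Yellow 35. Pink has a majority (≥50).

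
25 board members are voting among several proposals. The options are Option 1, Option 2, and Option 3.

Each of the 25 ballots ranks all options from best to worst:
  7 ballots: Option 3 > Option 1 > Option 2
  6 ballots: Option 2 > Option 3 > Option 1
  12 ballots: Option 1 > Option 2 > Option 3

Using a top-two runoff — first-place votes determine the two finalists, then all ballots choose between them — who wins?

Round 1 first-place votes: Option 1 12, Option 2 6, Option 3 7. Option 1 and Option 3 advance.
Runoff: Option 1 is ranked above Option 3 on 12 ballots, Option 3 above Option 1 on 13.

Option 3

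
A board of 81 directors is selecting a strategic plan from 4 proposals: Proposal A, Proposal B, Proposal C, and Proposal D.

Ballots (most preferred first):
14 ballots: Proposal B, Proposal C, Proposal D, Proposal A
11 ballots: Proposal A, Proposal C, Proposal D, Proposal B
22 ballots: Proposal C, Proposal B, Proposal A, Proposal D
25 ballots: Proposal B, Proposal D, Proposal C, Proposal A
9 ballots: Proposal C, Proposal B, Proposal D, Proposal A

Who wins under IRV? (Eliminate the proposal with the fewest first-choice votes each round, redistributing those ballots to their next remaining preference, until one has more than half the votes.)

Round 1: Proposal A 11, Proposal B 39, Proposal C 31, Proposal D 0. Proposal D eliminated.
Round 2: Proposal A 11, Proposal B 39, Proposal C 31. Proposal A eliminated.
Round 3: Proposal B 39, Proposal C 42. Proposal C has a majority (≥41).

Proposal C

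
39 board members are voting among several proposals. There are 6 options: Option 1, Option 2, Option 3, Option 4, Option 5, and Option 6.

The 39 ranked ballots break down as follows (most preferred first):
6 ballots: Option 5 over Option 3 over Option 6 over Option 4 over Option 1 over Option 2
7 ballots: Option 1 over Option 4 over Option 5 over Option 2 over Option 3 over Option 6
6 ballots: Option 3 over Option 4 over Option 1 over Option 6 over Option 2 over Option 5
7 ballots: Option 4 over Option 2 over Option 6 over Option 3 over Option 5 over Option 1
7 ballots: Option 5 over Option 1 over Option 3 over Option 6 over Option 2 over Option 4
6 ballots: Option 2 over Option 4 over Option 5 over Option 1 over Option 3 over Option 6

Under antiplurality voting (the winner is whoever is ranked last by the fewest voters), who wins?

Last-place votes: Option 1 7, Option 2 6, Option 3 0, Option 4 7, Option 5 6, Option 6 13.

Option 3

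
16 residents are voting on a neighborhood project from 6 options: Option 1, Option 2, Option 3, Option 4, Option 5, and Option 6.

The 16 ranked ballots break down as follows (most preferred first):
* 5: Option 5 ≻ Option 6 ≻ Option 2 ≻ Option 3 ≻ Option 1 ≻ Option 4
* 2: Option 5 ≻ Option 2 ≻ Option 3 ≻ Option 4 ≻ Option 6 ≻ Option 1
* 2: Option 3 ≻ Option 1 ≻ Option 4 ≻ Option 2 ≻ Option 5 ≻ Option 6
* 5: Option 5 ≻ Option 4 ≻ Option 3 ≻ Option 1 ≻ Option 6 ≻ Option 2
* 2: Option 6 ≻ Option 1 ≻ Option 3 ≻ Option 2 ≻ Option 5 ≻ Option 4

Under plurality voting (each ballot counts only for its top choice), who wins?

Option 5

First-place votes: Option 1 0, Option 2 0, Option 3 2, Option 4 0, Option 5 12, Option 6 2.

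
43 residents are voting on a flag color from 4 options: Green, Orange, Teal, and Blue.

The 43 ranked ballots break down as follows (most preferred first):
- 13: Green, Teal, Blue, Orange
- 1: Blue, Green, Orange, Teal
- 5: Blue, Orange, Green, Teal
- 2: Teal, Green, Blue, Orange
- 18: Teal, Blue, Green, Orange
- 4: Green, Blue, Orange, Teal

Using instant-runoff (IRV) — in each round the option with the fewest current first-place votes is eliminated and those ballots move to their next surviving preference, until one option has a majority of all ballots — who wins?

Green

Round 1: Green 17, Orange 0, Teal 20, Blue 6. Orange eliminated.
Round 2: Green 17, Teal 20, Blue 6. Blue eliminated.
Round 3: Green 23, Teal 20. Green has a majority (≥22).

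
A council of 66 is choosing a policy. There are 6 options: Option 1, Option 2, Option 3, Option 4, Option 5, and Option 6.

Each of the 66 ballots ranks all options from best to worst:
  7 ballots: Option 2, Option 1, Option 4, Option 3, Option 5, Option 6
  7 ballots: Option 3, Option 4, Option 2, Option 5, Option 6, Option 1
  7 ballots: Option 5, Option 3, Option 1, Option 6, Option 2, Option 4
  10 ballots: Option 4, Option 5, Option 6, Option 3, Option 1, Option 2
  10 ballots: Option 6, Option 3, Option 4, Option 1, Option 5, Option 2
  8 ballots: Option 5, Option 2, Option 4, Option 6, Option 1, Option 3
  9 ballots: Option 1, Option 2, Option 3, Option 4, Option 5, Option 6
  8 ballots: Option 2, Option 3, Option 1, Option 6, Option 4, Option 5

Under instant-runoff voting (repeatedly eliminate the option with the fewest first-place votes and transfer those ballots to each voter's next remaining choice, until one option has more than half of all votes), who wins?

Round 1: Option 1 9, Option 2 15, Option 3 7, Option 4 10, Option 5 15, Option 6 10. Option 3 eliminated.
Round 2: Option 1 9, Option 2 15, Option 4 17, Option 5 15, Option 6 10. Option 1 eliminated.
Round 3: Option 2 24, Option 4 17, Option 5 15, Option 6 10. Option 6 eliminated.
Round 4: Option 2 24, Option 4 27, Option 5 15. Option 5 eliminated.
Round 5: Option 2 39, Option 4 27. Option 2 has a majority (≥34).

Option 2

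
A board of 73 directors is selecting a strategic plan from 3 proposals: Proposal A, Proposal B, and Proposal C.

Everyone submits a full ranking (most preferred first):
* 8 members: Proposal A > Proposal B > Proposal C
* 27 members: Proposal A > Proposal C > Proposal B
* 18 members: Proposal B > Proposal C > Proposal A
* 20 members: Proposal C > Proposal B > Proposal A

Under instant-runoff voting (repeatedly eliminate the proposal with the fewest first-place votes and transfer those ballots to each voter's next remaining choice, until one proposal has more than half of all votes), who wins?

Round 1: Proposal A 35, Proposal B 18, Proposal C 20. Proposal B eliminated.
Round 2: Proposal A 35, Proposal C 38. Proposal C has a majority (≥37).

Proposal C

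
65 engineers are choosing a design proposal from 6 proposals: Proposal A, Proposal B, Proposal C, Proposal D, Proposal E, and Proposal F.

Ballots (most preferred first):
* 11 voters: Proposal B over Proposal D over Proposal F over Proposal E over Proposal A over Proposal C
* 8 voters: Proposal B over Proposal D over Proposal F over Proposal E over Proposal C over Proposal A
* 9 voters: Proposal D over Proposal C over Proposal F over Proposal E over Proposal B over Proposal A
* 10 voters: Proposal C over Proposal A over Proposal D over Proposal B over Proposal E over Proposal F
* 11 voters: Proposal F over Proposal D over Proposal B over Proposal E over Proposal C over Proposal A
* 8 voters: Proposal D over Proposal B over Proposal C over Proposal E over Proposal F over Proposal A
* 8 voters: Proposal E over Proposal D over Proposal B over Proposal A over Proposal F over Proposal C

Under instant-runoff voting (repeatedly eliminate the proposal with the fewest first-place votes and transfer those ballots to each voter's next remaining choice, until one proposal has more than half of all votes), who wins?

Round 1: Proposal A 0, Proposal B 19, Proposal C 10, Proposal D 17, Proposal E 8, Proposal F 11. Proposal A eliminated.
Round 2: Proposal B 19, Proposal C 10, Proposal D 17, Proposal E 8, Proposal F 11. Proposal E eliminated.
Round 3: Proposal B 19, Proposal C 10, Proposal D 25, Proposal F 11. Proposal C eliminated.
Round 4: Proposal B 19, Proposal D 35, Proposal F 11. Proposal D has a majority (≥33).

Proposal D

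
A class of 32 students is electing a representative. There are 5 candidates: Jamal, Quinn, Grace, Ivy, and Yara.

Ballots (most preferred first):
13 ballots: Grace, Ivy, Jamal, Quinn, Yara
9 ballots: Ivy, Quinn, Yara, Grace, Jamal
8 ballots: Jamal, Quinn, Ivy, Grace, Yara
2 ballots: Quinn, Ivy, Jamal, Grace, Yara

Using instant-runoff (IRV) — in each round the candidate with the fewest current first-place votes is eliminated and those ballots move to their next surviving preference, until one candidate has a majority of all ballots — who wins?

Round 1: Jamal 8, Quinn 2, Grace 13, Ivy 9, Yara 0. Yara eliminated.
Round 2: Jamal 8, Quinn 2, Grace 13, Ivy 9. Quinn eliminated.
Round 3: Jamal 8, Grace 13, Ivy 11. Jamal eliminated.
Round 4: Grace 13, Ivy 19. Ivy has a majority (≥17).

Ivy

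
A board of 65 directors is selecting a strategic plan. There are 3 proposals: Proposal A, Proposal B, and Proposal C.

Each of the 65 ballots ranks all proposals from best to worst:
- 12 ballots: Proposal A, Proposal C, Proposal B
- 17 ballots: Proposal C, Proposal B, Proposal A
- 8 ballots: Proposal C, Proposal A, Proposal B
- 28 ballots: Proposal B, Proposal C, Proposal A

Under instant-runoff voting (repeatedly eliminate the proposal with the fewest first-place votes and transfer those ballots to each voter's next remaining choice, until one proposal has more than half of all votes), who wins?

Round 1: Proposal A 12, Proposal B 28, Proposal C 25. Proposal A eliminated.
Round 2: Proposal B 28, Proposal C 37. Proposal C has a majority (≥33).

Proposal C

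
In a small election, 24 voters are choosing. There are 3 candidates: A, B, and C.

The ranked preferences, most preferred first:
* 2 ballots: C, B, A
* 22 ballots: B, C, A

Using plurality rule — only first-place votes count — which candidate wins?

First-place votes: A 0, B 22, C 2.

B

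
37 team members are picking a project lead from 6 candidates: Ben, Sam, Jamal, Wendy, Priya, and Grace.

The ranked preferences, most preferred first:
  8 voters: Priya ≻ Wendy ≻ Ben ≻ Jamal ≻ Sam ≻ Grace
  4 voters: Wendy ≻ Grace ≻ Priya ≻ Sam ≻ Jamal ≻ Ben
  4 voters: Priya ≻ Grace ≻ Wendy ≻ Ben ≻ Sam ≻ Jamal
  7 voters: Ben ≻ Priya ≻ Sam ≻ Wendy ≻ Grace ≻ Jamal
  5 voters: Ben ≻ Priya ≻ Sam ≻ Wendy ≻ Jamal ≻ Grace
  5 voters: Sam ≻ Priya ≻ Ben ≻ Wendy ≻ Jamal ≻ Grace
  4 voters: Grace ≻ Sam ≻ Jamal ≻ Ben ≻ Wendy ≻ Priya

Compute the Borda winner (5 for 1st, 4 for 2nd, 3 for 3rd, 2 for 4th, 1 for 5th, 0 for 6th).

Ben: 8×3 + 4×0 + 4×2 + 7×5 + 5×5 + 5×3 + 4×2 = 115
Sam: 8×1 + 4×2 + 4×1 + 7×3 + 5×3 + 5×5 + 4×4 = 97
Jamal: 8×2 + 4×1 + 4×0 + 7×0 + 5×1 + 5×1 + 4×3 = 42
Wendy: 8×4 + 4×5 + 4×3 + 7×2 + 5×2 + 5×2 + 4×1 = 102
Priya: 8×5 + 4×3 + 4×5 + 7×4 + 5×4 + 5×4 + 4×0 = 140
Grace: 8×0 + 4×4 + 4×4 + 7×1 + 5×0 + 5×0 + 4×5 = 59

Priya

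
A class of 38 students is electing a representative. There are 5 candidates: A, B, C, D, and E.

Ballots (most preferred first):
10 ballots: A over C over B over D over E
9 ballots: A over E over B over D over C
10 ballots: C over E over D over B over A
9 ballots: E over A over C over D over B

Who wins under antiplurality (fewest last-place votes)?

D

Last-place votes: A 10, B 9, C 9, D 0, E 10.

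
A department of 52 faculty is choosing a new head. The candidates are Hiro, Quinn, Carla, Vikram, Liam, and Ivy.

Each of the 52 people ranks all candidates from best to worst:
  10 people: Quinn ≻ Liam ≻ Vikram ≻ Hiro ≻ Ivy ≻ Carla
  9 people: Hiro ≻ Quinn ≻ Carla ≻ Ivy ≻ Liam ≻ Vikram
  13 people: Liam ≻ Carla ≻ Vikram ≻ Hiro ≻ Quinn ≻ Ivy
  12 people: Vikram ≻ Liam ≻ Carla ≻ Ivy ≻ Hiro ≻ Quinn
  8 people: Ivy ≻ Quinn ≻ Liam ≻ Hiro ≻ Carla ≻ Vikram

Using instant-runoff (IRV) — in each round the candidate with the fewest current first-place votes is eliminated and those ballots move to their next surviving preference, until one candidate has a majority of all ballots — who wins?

Round 1: Hiro 9, Quinn 10, Carla 0, Vikram 12, Liam 13, Ivy 8. Carla eliminated.
Round 2: Hiro 9, Quinn 10, Vikram 12, Liam 13, Ivy 8. Ivy eliminated.
Round 3: Hiro 9, Quinn 18, Vikram 12, Liam 13. Hiro eliminated.
Round 4: Quinn 27, Vikram 12, Liam 13. Quinn has a majority (≥27).

Quinn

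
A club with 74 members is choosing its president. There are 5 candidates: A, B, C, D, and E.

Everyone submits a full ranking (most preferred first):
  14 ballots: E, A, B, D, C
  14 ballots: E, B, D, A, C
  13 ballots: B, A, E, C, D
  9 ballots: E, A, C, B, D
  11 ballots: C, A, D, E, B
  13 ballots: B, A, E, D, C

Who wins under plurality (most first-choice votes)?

E

First-place votes: A 0, B 26, C 11, D 0, E 37.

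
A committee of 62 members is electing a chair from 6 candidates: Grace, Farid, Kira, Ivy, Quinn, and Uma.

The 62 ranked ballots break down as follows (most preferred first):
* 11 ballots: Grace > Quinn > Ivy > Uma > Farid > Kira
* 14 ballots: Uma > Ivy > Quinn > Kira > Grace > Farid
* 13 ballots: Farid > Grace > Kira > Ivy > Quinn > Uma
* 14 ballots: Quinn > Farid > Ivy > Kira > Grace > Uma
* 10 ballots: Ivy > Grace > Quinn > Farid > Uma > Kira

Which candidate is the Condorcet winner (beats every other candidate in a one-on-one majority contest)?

Ivy vs Grace: 38–24
Ivy vs Farid: 35–27
Ivy vs Kira: 49–13
Ivy vs Quinn: 37–25
Ivy vs Uma: 48–14
Ivy beats every other candidate.

Ivy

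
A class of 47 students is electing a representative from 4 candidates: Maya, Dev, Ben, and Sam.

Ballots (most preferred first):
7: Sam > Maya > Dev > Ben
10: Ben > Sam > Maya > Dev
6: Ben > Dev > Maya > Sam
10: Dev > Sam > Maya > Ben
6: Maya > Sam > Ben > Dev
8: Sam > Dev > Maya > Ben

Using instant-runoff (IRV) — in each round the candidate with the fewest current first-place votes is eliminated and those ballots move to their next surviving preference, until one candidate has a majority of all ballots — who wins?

Round 1: Maya 6, Dev 10, Ben 16, Sam 15. Maya eliminated.
Round 2: Dev 10, Ben 16, Sam 21. Dev eliminated.
Round 3: Ben 16, Sam 31. Sam has a majority (≥24).

Sam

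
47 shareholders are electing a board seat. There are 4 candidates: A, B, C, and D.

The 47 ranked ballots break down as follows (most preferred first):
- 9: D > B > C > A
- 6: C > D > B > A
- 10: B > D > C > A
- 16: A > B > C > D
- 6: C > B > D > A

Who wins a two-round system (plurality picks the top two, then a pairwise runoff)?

C

Round 1 first-place votes: A 16, B 10, C 12, D 9. A and C advance.
Runoff: A is ranked above C on 16 ballots, C above A on 31.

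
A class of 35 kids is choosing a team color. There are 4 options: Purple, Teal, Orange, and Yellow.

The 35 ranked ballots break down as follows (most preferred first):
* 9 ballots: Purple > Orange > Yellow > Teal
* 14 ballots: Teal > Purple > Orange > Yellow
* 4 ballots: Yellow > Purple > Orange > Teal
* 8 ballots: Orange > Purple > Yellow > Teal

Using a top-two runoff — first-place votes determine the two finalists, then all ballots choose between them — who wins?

Round 1 first-place votes: Purple 9, Teal 14, Orange 8, Yellow 4. Teal and Purple advance.
Runoff: Teal is ranked above Purple on 14 ballots, Purple above Teal on 21.

Purple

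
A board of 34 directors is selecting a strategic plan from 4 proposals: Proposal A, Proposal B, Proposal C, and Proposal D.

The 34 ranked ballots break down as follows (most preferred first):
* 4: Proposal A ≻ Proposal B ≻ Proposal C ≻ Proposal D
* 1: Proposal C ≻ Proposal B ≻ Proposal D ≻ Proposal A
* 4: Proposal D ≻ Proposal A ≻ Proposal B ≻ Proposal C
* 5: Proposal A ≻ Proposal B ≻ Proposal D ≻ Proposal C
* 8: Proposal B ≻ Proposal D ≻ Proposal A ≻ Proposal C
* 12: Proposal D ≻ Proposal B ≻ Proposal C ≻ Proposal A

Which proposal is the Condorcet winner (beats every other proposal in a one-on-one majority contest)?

Proposal B

Proposal B vs Proposal A: 21–13
Proposal B vs Proposal C: 33–1
Proposal B vs Proposal D: 18–16
Proposal B beats every other proposal.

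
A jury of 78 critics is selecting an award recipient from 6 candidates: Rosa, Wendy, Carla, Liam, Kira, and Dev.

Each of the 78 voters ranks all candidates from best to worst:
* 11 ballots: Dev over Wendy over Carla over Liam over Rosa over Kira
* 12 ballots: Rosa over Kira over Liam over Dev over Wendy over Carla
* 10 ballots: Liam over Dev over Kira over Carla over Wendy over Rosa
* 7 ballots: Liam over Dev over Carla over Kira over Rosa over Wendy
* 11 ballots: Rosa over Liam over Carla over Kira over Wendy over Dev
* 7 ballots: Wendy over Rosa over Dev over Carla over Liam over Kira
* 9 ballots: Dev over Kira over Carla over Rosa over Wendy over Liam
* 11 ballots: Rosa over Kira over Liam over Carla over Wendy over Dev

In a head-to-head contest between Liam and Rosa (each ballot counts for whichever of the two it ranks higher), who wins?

Rosa

Liam is ranked above Rosa on 28 ballots; Rosa above Liam on 50.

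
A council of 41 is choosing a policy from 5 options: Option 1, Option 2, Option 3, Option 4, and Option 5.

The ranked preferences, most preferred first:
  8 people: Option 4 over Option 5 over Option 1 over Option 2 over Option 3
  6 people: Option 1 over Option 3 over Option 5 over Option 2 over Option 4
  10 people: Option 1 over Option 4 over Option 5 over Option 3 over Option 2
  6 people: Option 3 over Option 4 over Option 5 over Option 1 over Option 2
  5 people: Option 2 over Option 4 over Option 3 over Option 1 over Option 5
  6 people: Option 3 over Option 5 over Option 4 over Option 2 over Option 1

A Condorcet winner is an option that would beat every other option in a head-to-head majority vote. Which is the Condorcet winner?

Option 4

Option 4 vs Option 1: 25–16
Option 4 vs Option 2: 30–11
Option 4 vs Option 3: 23–18
Option 4 vs Option 5: 29–12
Option 4 beats every other option.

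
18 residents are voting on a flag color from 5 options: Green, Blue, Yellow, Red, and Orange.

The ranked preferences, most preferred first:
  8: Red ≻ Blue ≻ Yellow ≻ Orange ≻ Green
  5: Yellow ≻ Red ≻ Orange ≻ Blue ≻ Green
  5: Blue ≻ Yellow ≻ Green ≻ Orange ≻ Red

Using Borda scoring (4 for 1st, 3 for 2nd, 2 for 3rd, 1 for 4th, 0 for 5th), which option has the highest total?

Green: 8×0 + 5×0 + 5×2 = 10
Blue: 8×3 + 5×1 + 5×4 = 49
Yellow: 8×2 + 5×4 + 5×3 = 51
Red: 8×4 + 5×3 + 5×0 = 47
Orange: 8×1 + 5×2 + 5×1 = 23

Yellow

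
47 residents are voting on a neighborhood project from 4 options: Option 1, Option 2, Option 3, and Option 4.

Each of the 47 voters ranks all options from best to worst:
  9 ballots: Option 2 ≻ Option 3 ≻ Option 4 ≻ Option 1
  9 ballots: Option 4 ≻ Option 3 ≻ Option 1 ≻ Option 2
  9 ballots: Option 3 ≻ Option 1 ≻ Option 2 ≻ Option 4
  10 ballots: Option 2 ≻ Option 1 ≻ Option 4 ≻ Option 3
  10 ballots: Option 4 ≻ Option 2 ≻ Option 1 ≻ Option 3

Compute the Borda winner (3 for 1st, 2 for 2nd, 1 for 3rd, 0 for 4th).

Option 1: 9×0 + 9×1 + 9×2 + 10×2 + 10×1 = 57
Option 2: 9×3 + 9×0 + 9×1 + 10×3 + 10×2 = 86
Option 3: 9×2 + 9×2 + 9×3 + 10×0 + 10×0 = 63
Option 4: 9×1 + 9×3 + 9×0 + 10×1 + 10×3 = 76

Option 2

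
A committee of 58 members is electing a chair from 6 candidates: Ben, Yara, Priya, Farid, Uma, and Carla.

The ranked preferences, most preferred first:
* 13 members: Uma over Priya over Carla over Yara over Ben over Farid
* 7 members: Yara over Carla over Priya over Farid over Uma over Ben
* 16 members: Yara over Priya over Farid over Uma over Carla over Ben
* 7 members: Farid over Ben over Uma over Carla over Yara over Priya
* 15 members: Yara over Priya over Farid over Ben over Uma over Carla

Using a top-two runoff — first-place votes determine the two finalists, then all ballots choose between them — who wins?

Yara

Round 1 first-place votes: Ben 0, Yara 38, Priya 0, Farid 7, Uma 13, Carla 0. Yara and Uma advance.
Runoff: Yara is ranked above Uma on 38 ballots, Uma above Yara on 20.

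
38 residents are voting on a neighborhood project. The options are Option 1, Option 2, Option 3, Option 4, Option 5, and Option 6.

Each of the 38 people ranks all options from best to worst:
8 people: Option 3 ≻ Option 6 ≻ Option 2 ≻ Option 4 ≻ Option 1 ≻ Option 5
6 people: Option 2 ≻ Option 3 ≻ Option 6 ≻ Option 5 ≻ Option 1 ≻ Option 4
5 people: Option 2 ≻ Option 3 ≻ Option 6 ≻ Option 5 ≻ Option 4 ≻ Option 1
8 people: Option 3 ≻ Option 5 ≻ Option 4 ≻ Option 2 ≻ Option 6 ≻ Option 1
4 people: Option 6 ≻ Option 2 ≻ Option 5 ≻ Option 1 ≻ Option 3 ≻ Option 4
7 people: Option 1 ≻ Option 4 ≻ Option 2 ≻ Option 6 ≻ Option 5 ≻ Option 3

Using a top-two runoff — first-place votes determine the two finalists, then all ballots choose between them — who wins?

Round 1 first-place votes: Option 1 7, Option 2 11, Option 3 16, Option 4 0, Option 5 0, Option 6 4. Option 3 and Option 2 advance.
Runoff: Option 3 is ranked above Option 2 on 16 ballots, Option 2 above Option 3 on 22.

Option 2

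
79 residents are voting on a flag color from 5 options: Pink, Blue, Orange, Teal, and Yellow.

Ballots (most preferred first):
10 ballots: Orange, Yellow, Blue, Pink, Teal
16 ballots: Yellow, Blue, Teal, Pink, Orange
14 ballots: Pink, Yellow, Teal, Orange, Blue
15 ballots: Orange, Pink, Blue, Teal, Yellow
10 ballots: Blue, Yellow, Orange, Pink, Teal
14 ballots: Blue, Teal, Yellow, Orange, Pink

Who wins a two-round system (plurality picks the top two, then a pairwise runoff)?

Blue

Round 1 first-place votes: Pink 14, Blue 24, Orange 25, Teal 0, Yellow 16. Orange and Blue advance.
Runoff: Orange is ranked above Blue on 39 ballots, Blue above Orange on 40.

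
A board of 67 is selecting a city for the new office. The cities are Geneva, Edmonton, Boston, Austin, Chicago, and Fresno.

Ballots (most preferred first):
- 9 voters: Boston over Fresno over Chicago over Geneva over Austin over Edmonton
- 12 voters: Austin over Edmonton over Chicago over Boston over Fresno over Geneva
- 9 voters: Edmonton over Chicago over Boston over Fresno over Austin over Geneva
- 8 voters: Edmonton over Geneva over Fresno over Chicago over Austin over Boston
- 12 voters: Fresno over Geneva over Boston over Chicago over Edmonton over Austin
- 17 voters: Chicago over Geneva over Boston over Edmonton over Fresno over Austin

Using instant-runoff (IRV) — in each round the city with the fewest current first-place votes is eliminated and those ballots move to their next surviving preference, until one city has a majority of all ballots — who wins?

Round 1: Geneva 0, Edmonton 17, Boston 9, Austin 12, Chicago 17, Fresno 12. Geneva eliminated.
Round 2: Edmonton 17, Boston 9, Austin 12, Chicago 17, Fresno 12. Boston eliminated.
Round 3: Edmonton 17, Austin 12, Chicago 17, Fresno 21. Austin eliminated.
Round 4: Edmonton 29, Chicago 17, Fresno 21. Chicago eliminated.
Round 5: Edmonton 46, Fresno 21. Edmonton has a majority (≥34).

Edmonton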